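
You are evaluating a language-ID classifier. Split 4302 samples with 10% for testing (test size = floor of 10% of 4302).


Test = ⌊4302·10/100⌋ = 430
Train = 4302 - 430 = 3872

Train: 3872, Test: 430


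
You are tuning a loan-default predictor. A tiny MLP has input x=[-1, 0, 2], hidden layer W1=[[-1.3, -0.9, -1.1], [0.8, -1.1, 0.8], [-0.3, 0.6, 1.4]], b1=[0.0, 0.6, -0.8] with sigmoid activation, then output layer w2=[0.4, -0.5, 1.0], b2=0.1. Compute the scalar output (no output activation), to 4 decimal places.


z1[0] = (-1.3)·(-1) + (-0.9)·(0) + (-1.1)·(2) + 0.0 = -0.9
z1[1] = (0.8)·(-1) + (-1.1)·(0) + (0.8)·(2) + 0.6 = 1.4
z1[2] = (-0.3)·(-1) + (0.6)·(0) + (1.4)·(2) - 0.8 = 2.3
h = sigmoid(z1) = [0.2891, 0.8022, 0.9089]
output = (0.4)·(0.2891) + (-0.5)·(0.8022) + (1.0)·(0.9089) + 0.1 = 0.7234

0.7234


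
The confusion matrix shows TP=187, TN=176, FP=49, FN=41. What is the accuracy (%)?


Accuracy = (TP+TN)/(TP+TN+FP+FN)
= (187+176)/(453)
= 363/453 = 80.13%

80.13%


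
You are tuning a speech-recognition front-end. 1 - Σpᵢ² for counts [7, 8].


Probabilities: [7/15, 8/15] ≈ [0.4667, 0.5333]
Σpᵢ² = (49 + 64)/15² = 113/225
Gini = 1 - Σpᵢ² = 1 - 113/225 = 0.4978

0.4978


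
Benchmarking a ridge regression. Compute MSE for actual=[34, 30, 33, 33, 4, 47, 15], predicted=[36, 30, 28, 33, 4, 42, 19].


Squared errors: (34-36)²=4, (30-30)²=0, (33-28)²=25, (33-33)²=0, (4-4)²=0, (47-42)²=25, (15-19)²=16
Sum = 70
MSE = 70/7 = 10

10


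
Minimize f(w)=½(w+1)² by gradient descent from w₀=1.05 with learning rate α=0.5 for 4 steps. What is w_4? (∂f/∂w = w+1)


step 1: grad = 1.05+1 = 2.05; w = 1.05 - 0.5·(2.05) = 0.025
step 2: grad = 0.025+1 = 1.025; w = 0.025 - 0.5·(1.025) = -0.4875
step 3: grad = -0.4875+1 = 0.5125; w = -0.4875 - 0.5·(0.5125) = -0.74375
step 4: grad = -0.74375+1 = 0.25625; w = -0.74375 - 0.5·(0.25625) = -0.871875

-0.871875


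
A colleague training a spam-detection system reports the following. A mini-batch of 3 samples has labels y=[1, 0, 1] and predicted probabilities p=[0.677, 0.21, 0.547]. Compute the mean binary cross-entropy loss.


L[0] = -ln(0.677) = 0.3901
L[1] = -ln(1-0.21) = -ln(0.79) = 0.2357
L[2] = -ln(0.547) = 0.6033
mean = (0.3901 + 0.2357 + 0.6033)/3 = 0.4097

0.4097


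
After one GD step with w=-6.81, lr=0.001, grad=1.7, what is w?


w_new = w - α·∇
= -6.81 - 0.001·1.7
= -6.81 - 0.0017
= -6.8117

-6.8117


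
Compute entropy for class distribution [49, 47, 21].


Probabilities: [49/117, 47/117, 21/117] ≈ [0.4188, 0.4017, 0.1795]
H = -((49/117)·log₂(49/117) + (47/117)·log₂(47/117) + (21/117)·log₂(21/117))
  = 1.4992 bits

1.4992 bits


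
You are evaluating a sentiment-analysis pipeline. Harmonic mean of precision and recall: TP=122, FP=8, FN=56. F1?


Precision = 122/130 = 0.9385
Recall = 122/178 = 0.6854
F1 = 2·P·R/(P+R) = 2·TP/(2·TP+FP+FN) = 244/(244+8+56) = 244/308 = 0.7922

0.7922


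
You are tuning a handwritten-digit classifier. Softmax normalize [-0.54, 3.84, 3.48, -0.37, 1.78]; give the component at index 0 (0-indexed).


Exponentials: e^-0.54=0.5827, e^3.84=46.5255, e^3.48=32.4597, e^-0.37=0.6907, e^1.78=5.9299
Sum = 86.1885
Softmax = [0.0068, 0.5398, 0.3766, 0.008, 0.0688]
p[0] = 0.5827/86.1885 = 0.0068

0.0068


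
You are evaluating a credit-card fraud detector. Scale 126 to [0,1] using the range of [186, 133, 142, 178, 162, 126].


min=126, max=186
(126-126)/(186-126) = 0/60 = 0.0

0.0


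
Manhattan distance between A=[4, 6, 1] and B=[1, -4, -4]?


d = |4-1| + |6+ 4| + |1+ 4|
  = 3 + 10 + 5
  = 18

18


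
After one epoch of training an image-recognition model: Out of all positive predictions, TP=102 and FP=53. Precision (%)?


Precision = TP/(TP+FP)
= 102/(102+53)
= 102/155 = 65.81%

65.81%


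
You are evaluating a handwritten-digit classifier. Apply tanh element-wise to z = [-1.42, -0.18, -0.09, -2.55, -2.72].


tanh(-1.42) = -0.8896
tanh(-0.18) = -0.1781
tanh(-0.09) = -0.0898
tanh(-2.55) = -0.9879
tanh(-2.72) = -0.9914
result = [-0.8896, -0.1781, -0.0898, -0.9879, -0.9914]

[-0.8896, -0.1781, -0.0898, -0.9879, -0.9914]


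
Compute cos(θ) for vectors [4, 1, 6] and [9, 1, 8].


A·B = 4·9 + 1·1 + 6·8 = 85
‖A‖ = √53 = 7.2801, ‖B‖ = √146 = 12.083
cos = 85/(√53·√146) = 85/√7738 = 0.9663

0.9663


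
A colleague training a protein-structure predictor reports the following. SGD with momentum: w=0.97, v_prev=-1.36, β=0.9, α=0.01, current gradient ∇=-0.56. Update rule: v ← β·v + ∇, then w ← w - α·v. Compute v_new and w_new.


v_new = 0.9·-1.36 - 0.56 = -1.224 - 0.56 = -1.784
w_new = 0.97 - 0.01·-1.784 = 0.97 + 0.01784 = 0.98784

v_new=-1.784, w_new=0.98784


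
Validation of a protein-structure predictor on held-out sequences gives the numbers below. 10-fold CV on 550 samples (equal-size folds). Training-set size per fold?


Fold size = 550/10 = 55
Training per fold = 550 - 55 = 495

495


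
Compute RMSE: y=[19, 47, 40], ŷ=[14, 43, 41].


MSE = 42/3 = 14
RMSE = √(42/3) = 3.7417

3.7417


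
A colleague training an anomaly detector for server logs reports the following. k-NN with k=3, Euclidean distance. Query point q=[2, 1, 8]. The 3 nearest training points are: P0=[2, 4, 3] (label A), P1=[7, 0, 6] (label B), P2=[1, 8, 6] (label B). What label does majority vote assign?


d(q,P0) = 5.831  (label A)
d(q,P1) = 5.4772  (label B)
d(q,P2) = 7.3485  (label B)
Votes: A=1, B=2
Majority → B

B


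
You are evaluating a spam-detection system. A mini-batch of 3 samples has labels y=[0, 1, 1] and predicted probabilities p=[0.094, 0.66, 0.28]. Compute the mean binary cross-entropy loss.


L[0] = -ln(1-0.094) = -ln(0.906) = 0.0987
L[1] = -ln(0.66) = 0.4155
L[2] = -ln(0.28) = 1.273
mean = (0.0987 + 0.4155 + 1.273)/3 = 0.5957

0.5957


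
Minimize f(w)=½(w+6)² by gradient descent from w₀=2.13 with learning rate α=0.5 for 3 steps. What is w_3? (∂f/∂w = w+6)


step 1: grad = 2.13+6 = 8.13; w = 2.13 - 0.5·(8.13) = -1.935
step 2: grad = -1.935+6 = 4.065; w = -1.935 - 0.5·(4.065) = -3.9675
step 3: grad = -3.9675+6 = 2.0325; w = -3.9675 - 0.5·(2.0325) = -4.98375

-4.98375


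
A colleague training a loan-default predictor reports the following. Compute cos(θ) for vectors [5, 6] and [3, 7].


A·B = 5·3 + 6·7 = 57
‖A‖ = √61 = 7.8102, ‖B‖ = √58 = 7.6158
cos = 57/(√61·√58) = 57/√3538 = 0.9583

0.9583


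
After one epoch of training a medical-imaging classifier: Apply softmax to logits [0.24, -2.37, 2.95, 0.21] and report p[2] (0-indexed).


Exponentials: e^0.24=1.2712, e^-2.37=0.0935, e^2.95=19.106, e^0.21=1.2337
Sum = 21.7044
Softmax = [0.0586, 0.0043, 0.8803, 0.0568]
p[2] = 19.106/21.7044 = 0.8803

0.8803


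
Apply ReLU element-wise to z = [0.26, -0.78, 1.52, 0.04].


ReLU(0.26) = max(0, 0.26) = 0.26
ReLU(-0.78) = max(0, -0.78) = 0.0
ReLU(1.52) = max(0, 1.52) = 1.52
ReLU(0.04) = max(0, 0.04) = 0.04
result = [0.26, 0.0, 1.52, 0.04]

[0.26, 0.0, 1.52, 0.04]


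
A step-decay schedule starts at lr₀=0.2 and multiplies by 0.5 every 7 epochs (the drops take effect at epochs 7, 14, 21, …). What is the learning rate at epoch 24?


n_drops = ⌊24/7⌋ = 3
lr = 0.2·0.5^3 = 0.2·0.125 = 0.025

0.025


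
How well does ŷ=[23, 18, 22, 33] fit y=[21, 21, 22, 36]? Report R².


ȳ = 25
SS_res = Σ(y-ŷ)² = 22
SS_tot = Σ(y-ȳ)² = 162
R² = 1 - SS_res/SS_tot = 1 - 0.1358 = 0.8642

0.8642


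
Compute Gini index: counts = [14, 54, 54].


Probabilities: [14/122, 54/122, 54/122] ≈ [0.1148, 0.4426, 0.4426]
Σpᵢ² = (196 + 2916 + 2916)/122² = 6028/14884
Gini = 1 - Σpᵢ² = 1 - 6028/14884 = 0.595

0.595


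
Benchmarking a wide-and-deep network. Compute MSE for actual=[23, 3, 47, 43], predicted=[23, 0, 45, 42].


Squared errors: (23-23)²=0, (3-0)²=9, (47-45)²=4, (43-42)²=1
Sum = 14
MSE = 14/4 = 7/2

7/2


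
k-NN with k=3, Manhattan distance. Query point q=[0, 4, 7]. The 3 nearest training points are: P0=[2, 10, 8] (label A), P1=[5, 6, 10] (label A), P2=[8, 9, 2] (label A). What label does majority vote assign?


d(q,P0) = 9  (label A)
d(q,P1) = 10  (label A)
d(q,P2) = 18  (label A)
Votes: A=3, B=0
Majority → A

A


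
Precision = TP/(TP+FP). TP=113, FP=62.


Precision = TP/(TP+FP)
= 113/(113+62)
= 113/175 = 64.57%

64.57%


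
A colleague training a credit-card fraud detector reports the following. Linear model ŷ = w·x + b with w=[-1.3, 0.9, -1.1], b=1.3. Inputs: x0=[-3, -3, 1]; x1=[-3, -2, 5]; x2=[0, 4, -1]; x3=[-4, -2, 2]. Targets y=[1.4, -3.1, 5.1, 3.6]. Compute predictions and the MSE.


ŷ0 = (-1.3)·(-3) + (0.9)·(-3) + (-1.1)·(1) + 1.3 = 1.4
ŷ1 = (-1.3)·(-3) + (0.9)·(-2) + (-1.1)·(5) + 1.3 = -2.1
ŷ2 = (-1.3)·(0) + (0.9)·(4) + (-1.1)·(-1) + 1.3 = 6.0
ŷ3 = (-1.3)·(-4) + (0.9)·(-2) + (-1.1)·(2) + 1.3 = 2.5
errors² = [0.0, 1.0, 0.81, 1.21]
MSE = 3.0200/4 = 0.755

0.755


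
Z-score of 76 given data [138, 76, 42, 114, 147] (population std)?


μ = 103.4, σ = 39.3223
z = (76 - 103.4)/39.3223 = -0.6968

-0.6968


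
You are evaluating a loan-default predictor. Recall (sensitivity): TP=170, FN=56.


Recall = TP/(TP+FN)
= 170/(170+56)
= 170/226 = 75.22%

75.22%


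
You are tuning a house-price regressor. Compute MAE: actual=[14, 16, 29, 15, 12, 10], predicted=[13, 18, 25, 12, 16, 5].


Absolute errors: |14-13|=1, |16-18|=2, |29-25|=4, |15-12|=3, |12-16|=4, |10-5|=5
Sum = 19
MAE = 19/6 = 19/6

19/6


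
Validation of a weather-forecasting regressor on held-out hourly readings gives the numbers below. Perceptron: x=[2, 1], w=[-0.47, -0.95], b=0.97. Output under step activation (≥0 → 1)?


z = (2)·(-0.47) + (1)·(-0.95) + 0.97
  = -0.92
step(z) = 0 (z<0)

0


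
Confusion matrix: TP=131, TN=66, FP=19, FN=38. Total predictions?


Total = TP + TN + FP + FN
= 131 + 66 + 19 + 38
= 254
(Predicted positive: 150, predicted negative: 104)

254


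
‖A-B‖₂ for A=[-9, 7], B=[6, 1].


d = √((-9-6)² + (7-1)²)
  = √(225 + 36)
  = √261 = 16.1555

16.1555


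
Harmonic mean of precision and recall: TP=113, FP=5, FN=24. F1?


Precision = 113/118 = 0.9576
Recall = 113/137 = 0.8248
F1 = 2·P·R/(P+R) = 2·TP/(2·TP+FP+FN) = 226/(226+5+24) = 226/255 = 0.8863

0.8863


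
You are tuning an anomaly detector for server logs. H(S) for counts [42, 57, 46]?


Probabilities: [42/145, 57/145, 46/145] ≈ [0.2897, 0.3931, 0.3172]
H = -((42/145)·log₂(42/145) + (57/145)·log₂(57/145) + (46/145)·log₂(46/145))
  = 1.5728 bits

1.5728 bits


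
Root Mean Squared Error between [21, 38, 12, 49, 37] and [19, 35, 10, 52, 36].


MSE = 27/5 = 5.4
RMSE = √(27/5) = 2.3238

2.3238


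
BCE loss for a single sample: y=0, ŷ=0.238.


BCE = -[y·ln(p) + (1-y)·ln(1-p)]
= -0 - 1·ln(1-0.238)
= -ln(0.762) = 0.2718

0.2718


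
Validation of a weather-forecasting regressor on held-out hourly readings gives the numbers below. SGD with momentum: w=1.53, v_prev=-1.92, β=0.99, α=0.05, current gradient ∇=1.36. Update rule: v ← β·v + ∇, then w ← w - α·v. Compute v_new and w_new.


v_new = 0.99·-1.92 + 1.36 = -1.9008 + 1.36 = -0.5408
w_new = 1.53 - 0.05·-0.5408 = 1.53 + 0.02704 = 1.55704

v_new=-0.5408, w_new=1.55704


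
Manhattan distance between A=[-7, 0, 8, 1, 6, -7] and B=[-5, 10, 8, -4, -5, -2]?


d = |-7+ 5| + |0-10| + |8-8| + |1+ 4| + |6+ 5| + |-7+ 2|
  = 2 + 10 + 0 + 5 + 11 + 5
  = 33

33


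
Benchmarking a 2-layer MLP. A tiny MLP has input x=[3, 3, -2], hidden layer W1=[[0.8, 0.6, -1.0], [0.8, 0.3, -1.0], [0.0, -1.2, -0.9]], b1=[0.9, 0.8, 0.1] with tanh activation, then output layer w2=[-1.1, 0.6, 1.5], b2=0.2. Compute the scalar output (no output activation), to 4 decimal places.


z1[0] = (0.8)·(3) + (0.6)·(3) + (-1.0)·(-2) + 0.9 = 7.1
z1[1] = (0.8)·(3) + (0.3)·(3) + (-1.0)·(-2) + 0.8 = 6.1
z1[2] = (0.0)·(3) + (-1.2)·(3) + (-0.9)·(-2) + 0.1 = -1.7
h = tanh(z1) = [1.0, 1.0, -0.9354]
output = (-1.1)·(1.0) + (0.6)·(1.0) + (1.5)·(-0.9354) + 0.2 = -1.7031

-1.7031


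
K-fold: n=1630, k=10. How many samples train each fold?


Fold size = 1630/10 = 163
Training per fold = 1630 - 163 = 1467

1467


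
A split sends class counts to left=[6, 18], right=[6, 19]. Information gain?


Parent = [12, 37], H_parent = 0.8031
H_left = 0.8113 (n=24), H_right = 0.795 (n=25)
H_children = (24/49)·0.8113 + (25/49)·0.795 = 0.803
IG = 0.8031 - 0.803 = 0.0001

0.0001


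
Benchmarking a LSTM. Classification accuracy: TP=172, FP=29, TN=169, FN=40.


Accuracy = (TP+TN)/(TP+TN+FP+FN)
= (172+169)/(410)
= 341/410 = 83.17%

83.17%


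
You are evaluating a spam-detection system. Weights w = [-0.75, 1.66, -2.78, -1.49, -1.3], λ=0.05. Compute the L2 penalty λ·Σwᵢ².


‖w‖₂² = (-0.75)² + (1.66)² + (-2.78)² + (-1.49)² + (-1.3)²
     = 0.5625 + 2.7556 + 7.7284 + 2.2201 + 1.69
     = 14.9566
λ·‖w‖₂² = 0.05·14.9566 = 0.74783

0.74783


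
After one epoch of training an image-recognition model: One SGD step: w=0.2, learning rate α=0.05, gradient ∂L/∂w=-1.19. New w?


w_new = w - α·∇
= 0.2 - 0.05·-1.19
= 0.2 + 0.0595
= 0.2595

0.2595


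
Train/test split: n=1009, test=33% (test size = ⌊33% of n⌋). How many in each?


Test = ⌊1009·33/100⌋ = 332
Train = 1009 - 332 = 677

Train: 677, Test: 332


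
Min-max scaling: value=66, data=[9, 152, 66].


min=9, max=152
(66-9)/(152-9) = 57/143 = 0.3986

0.3986


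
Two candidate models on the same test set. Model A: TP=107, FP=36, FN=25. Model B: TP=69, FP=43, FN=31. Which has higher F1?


Model A: P=107/143=0.7483, R=107/132=0.8106, F1=2PR/(P+R)=2TP/(2TP+FP+FN)=214/275=0.7782
Model B: P=69/112=0.6161, R=69/100=0.69, F1=2PR/(P+R)=2TP/(2TP+FP+FN)=138/212=0.6509
0.7782 > 0.6509 → Model A

Model A


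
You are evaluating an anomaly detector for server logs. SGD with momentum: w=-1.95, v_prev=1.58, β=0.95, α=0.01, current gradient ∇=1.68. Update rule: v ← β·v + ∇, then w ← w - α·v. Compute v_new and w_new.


v_new = 0.95·1.58 + 1.68 = 1.501 + 1.68 = 3.181
w_new = -1.95 - 0.01·3.181 = -1.95 - 0.03181 = -1.98181

v_new=3.181, w_new=-1.98181


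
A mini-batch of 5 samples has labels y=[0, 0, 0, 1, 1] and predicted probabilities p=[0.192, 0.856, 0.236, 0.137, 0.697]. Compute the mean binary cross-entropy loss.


L[0] = -ln(1-0.192) = -ln(0.808) = 0.2132
L[1] = -ln(1-0.856) = -ln(0.144) = 1.9379
L[2] = -ln(1-0.236) = -ln(0.764) = 0.2692
L[3] = -ln(0.137) = 1.9878
L[4] = -ln(0.697) = 0.361
mean = (0.2132 + 1.9379 + 0.2692 + 1.9878 + 0.361)/5 = 0.9538

0.9538


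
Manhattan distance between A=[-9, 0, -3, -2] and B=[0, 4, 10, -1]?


d = |-9-0| + |0-4| + |-3-10| + |-2+ 1|
  = 9 + 4 + 13 + 1
  = 27

27


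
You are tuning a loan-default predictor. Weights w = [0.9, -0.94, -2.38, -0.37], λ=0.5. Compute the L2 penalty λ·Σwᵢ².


‖w‖₂² = (0.9)² + (-0.94)² + (-2.38)² + (-0.37)²
     = 0.81 + 0.8836 + 5.6644 + 0.1369
     = 7.4949
λ·‖w‖₂² = 0.5·7.4949 = 3.74745

3.74745


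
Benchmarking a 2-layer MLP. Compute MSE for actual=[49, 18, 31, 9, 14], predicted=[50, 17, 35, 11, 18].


Squared errors: (49-50)²=1, (18-17)²=1, (31-35)²=16, (9-11)²=4, (14-18)²=16
Sum = 38
MSE = 38/5 = 38/5

38/5


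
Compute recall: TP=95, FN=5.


Recall = TP/(TP+FN)
= 95/(95+5)
= 95/100 = 95.0%

95.0%


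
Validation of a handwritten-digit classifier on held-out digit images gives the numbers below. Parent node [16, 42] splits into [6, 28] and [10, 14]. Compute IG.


Parent = [16, 42], H_parent = 0.8498
H_left = 0.6723 (n=34), H_right = 0.9799 (n=24)
H_children = (34/58)·0.6723 + (24/58)·0.9799 = 0.7996
IG = 0.8498 - 0.7996 = 0.0502

0.0502


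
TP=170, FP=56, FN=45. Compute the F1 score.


Precision = 170/226 = 0.7522
Recall = 170/215 = 0.7907
F1 = 2·P·R/(P+R) = 2·TP/(2·TP+FP+FN) = 340/(340+56+45) = 340/441 = 0.771

0.771


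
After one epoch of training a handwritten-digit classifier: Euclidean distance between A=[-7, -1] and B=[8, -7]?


d = √((-7-8)² + (-1+ 7)²)
  = √(225 + 36)
  = √261 = 16.1555

16.1555


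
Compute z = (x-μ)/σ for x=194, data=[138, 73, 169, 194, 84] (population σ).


μ = 131.6, σ = 46.9749
z = (194 - 131.6)/46.9749 = 1.3284

1.3284


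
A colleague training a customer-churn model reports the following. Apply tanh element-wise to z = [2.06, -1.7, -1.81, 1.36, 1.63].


tanh(2.06) = 0.968
tanh(-1.7) = -0.9354
tanh(-1.81) = -0.9478
tanh(1.36) = 0.8764
tanh(1.63) = 0.9261
result = [0.968, -0.9354, -0.9478, 0.8764, 0.9261]

[0.968, -0.9354, -0.9478, 0.8764, 0.9261]


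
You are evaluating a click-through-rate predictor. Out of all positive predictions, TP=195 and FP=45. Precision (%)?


Precision = TP/(TP+FP)
= 195/(195+45)
= 195/240 = 81.25%

81.25%


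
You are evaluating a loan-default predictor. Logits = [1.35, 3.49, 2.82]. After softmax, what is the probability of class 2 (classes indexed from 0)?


Exponentials: e^1.35=3.8574, e^3.49=32.7859, e^2.82=16.7769
Sum = 53.4202
Softmax = [0.0722, 0.6137, 0.3141]
p[2] = 16.7769/53.4202 = 0.3141

0.3141


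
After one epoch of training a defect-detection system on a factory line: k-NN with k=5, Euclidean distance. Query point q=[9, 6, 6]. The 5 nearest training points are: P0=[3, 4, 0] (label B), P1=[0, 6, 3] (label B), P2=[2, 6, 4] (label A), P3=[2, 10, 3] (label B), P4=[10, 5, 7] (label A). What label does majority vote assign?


d(q,P0) = 8.7178  (label B)
d(q,P1) = 9.4868  (label B)
d(q,P2) = 7.2801  (label A)
d(q,P3) = 8.6023  (label B)
d(q,P4) = 1.7321  (label A)
Votes: A=2, B=3
Majority → B

B


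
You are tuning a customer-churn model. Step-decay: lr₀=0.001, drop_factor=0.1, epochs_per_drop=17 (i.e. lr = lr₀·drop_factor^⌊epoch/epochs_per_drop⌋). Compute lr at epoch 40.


n_drops = ⌊40/17⌋ = 2
lr = 0.001·0.1^2 = 0.001·0.01 = 0.00001

0.00001


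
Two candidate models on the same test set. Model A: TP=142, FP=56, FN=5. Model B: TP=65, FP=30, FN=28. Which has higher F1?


Model A: P=142/198=0.7172, R=142/147=0.966, F1=2PR/(P+R)=2TP/(2TP+FP+FN)=284/345=0.8232
Model B: P=65/95=0.6842, R=65/93=0.6989, F1=2PR/(P+R)=2TP/(2TP+FP+FN)=130/188=0.6915
0.8232 > 0.6915 → Model A

Model A


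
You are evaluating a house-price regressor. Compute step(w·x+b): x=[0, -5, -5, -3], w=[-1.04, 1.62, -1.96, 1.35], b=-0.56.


z = (0)·(-1.04) + (-5)·(1.62) + (-5)·(-1.96) + (-3)·(1.35) - 0.56
  = -2.91
step(z) = 0 (z<0)

0


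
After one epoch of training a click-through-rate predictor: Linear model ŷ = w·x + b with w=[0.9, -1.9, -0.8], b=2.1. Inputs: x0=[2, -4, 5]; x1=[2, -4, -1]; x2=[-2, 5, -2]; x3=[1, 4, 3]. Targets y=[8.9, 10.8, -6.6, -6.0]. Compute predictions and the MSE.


ŷ0 = (0.9)·(2) + (-1.9)·(-4) + (-0.8)·(5) + 2.1 = 7.5
ŷ1 = (0.9)·(2) + (-1.9)·(-4) + (-0.8)·(-1) + 2.1 = 12.3
ŷ2 = (0.9)·(-2) + (-1.9)·(5) + (-0.8)·(-2) + 2.1 = -7.6
ŷ3 = (0.9)·(1) + (-1.9)·(4) + (-0.8)·(3) + 2.1 = -7.0
errors² = [1.96, 2.25, 1.0, 1.0]
MSE = 6.2100/4 = 1.5525

1.5525


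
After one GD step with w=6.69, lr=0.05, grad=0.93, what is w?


w_new = w - α·∇
= 6.69 - 0.05·0.93
= 6.69 - 0.0465
= 6.6435

6.6435


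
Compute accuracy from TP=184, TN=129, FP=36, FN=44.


Accuracy = (TP+TN)/(TP+TN+FP+FN)
= (184+129)/(393)
= 313/393 = 79.64%

79.64%


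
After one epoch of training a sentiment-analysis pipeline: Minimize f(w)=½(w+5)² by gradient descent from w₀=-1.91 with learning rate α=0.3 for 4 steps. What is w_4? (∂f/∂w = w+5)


step 1: grad = -1.91+5 = 3.09; w = -1.91 - 0.3·(3.09) = -2.837
step 2: grad = -2.837+5 = 2.163; w = -2.837 - 0.3·(2.163) = -3.4859
step 3: grad = -3.4859+5 = 1.5141; w = -3.4859 - 0.3·(1.5141) = -3.94013
step 4: grad = -3.94013+5 = 1.05987; w = -3.94013 - 0.3·(1.05987) = -4.258091

-4.258091


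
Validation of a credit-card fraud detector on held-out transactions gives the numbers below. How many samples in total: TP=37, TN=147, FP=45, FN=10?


Total = TP + TN + FP + FN
= 37 + 147 + 45 + 10
= 239
(Predicted positive: 82, predicted negative: 157)

239


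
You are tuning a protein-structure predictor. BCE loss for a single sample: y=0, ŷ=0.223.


BCE = -[y·ln(p) + (1-y)·ln(1-p)]
= -0 - 1·ln(1-0.223)
= -ln(0.777) = 0.2523

0.2523


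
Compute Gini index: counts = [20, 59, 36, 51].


Probabilities: [20/166, 59/166, 36/166, 51/166] ≈ [0.1205, 0.3554, 0.2169, 0.3072]
Σpᵢ² = (400 + 3481 + 1296 + 2601)/166² = 7778/27556
Gini = 1 - Σpᵢ² = 1 - 7778/27556 = 0.7177

0.7177


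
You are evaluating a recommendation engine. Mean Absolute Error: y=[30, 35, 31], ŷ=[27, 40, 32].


Absolute errors: |30-27|=3, |35-40|=5, |31-32|=1
Sum = 9
MAE = 9/3 = 3

3


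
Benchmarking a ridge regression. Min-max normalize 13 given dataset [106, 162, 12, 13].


min=12, max=162
(13-12)/(162-12) = 1/150 = 0.0067

0.0067


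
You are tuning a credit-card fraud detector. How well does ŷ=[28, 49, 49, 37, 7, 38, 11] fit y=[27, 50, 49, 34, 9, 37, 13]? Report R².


ȳ = 31.2857
SS_res = Σ(y-ŷ)² = 20
SS_tot = Σ(y-ȳ)² = 1553.43
R² = 1 - SS_res/SS_tot = 1 - 0.0129 = 0.9871

0.9871


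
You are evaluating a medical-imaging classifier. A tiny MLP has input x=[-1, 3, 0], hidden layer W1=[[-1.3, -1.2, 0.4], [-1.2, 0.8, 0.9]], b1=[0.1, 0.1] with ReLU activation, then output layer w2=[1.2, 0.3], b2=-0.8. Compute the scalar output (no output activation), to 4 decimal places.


z1[0] = (-1.3)·(-1) + (-1.2)·(3) + (0.4)·(0) + 0.1 = -2.2
z1[1] = (-1.2)·(-1) + (0.8)·(3) + (0.9)·(0) + 0.1 = 3.7
h = ReLU(z1) = [0.0, 3.7]
output = (1.2)·(0.0) + (0.3)·(3.7) - 0.8 = 0.31

0.31


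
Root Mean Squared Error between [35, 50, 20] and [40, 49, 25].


MSE = 51/3 = 17
RMSE = √(51/3) = 4.1231

4.1231


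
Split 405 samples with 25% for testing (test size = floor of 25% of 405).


Test = ⌊405·25/100⌋ = 101
Train = 405 - 101 = 304

Train: 304, Test: 101


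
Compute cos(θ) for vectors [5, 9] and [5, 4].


A·B = 5·5 + 9·4 = 61
‖A‖ = √106 = 10.2956, ‖B‖ = √41 = 6.4031
cos = 61/(√106·√41) = 61/√4346 = 0.9253

0.9253


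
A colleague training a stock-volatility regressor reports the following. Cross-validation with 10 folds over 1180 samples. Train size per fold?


Fold size = 1180/10 = 118
Training per fold = 1180 - 118 = 1062

1062


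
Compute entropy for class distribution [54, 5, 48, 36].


Probabilities: [54/143, 5/143, 48/143, 36/143] ≈ [0.3776, 0.035, 0.3357, 0.2517]
H = -((54/143)·log₂(54/143) + (5/143)·log₂(5/143) + (48/143)·log₂(48/143) + (36/143)·log₂(36/143))
  = 1.7293 bits

1.7293 bits


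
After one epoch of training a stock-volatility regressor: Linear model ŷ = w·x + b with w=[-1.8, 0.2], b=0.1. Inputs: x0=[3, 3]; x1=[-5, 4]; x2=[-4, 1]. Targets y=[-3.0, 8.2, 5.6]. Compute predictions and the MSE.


ŷ0 = (-1.8)·(3) + (0.2)·(3) + 0.1 = -4.7
ŷ1 = (-1.8)·(-5) + (0.2)·(4) + 0.1 = 9.9
ŷ2 = (-1.8)·(-4) + (0.2)·(1) + 0.1 = 7.5
errors² = [2.89, 2.89, 3.61]
MSE = 9.3900/3 = 3.13

3.13


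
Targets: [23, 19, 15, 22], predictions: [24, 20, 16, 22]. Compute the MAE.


Absolute errors: |23-24|=1, |19-20|=1, |15-16|=1, |22-22|=0
Sum = 3
MAE = 3/4 = 3/4

3/4


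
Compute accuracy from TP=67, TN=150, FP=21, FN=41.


Accuracy = (TP+TN)/(TP+TN+FP+FN)
= (67+150)/(279)
= 217/279 = 77.78%

77.78%


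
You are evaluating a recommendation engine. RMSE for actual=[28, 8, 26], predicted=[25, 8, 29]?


MSE = 18/3 = 6
RMSE = √(18/3) = 2.4495

2.4495


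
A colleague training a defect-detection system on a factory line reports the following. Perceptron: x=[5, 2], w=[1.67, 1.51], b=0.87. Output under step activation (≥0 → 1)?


z = (5)·(1.67) + (2)·(1.51) + 0.87
  = 12.24
step(z) = 1 (z≥0)

1


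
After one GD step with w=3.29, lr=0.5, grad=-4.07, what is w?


w_new = w - α·∇
= 3.29 - 0.5·-4.07
= 3.29 + 2.035
= 5.325

5.325


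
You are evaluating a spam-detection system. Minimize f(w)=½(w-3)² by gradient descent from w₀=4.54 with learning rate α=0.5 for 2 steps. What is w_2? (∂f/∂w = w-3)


step 1: grad = 4.54-3 = 1.54; w = 4.54 - 0.5·(1.54) = 3.77
step 2: grad = 3.77-3 = 0.77; w = 3.77 - 0.5·(0.77) = 3.385

3.385


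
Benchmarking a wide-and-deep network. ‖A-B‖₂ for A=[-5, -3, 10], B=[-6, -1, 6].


d = √((-5+ 6)² + (-3+ 1)² + (10-6)²)
  = √(1 + 4 + 16)
  = √21 = 4.5826

4.5826


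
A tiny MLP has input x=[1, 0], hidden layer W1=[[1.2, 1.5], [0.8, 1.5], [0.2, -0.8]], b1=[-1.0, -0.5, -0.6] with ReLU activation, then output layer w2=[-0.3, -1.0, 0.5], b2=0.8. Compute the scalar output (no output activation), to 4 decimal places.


z1[0] = (1.2)·(1) + (1.5)·(0) - 1.0 = 0.2
z1[1] = (0.8)·(1) + (1.5)·(0) - 0.5 = 0.3
z1[2] = (0.2)·(1) + (-0.8)·(0) - 0.6 = -0.4
h = ReLU(z1) = [0.2, 0.3, 0.0]
output = (-0.3)·(0.2) + (-1.0)·(0.3) + (0.5)·(0.0) + 0.8 = 0.44

0.44


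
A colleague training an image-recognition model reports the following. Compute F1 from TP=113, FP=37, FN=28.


Precision = 113/150 = 0.7533
Recall = 113/141 = 0.8014
F1 = 2·P·R/(P+R) = 2·TP/(2·TP+FP+FN) = 226/(226+37+28) = 226/291 = 0.7766

0.7766


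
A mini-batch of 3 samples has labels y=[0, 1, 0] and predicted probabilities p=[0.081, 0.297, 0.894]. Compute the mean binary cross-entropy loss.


L[0] = -ln(1-0.081) = -ln(0.919) = 0.0845
L[1] = -ln(0.297) = 1.214
L[2] = -ln(1-0.894) = -ln(0.106) = 2.2443
mean = (0.0845 + 1.214 + 2.2443)/3 = 1.1809

1.1809


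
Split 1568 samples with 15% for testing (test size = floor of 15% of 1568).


Test = ⌊1568·15/100⌋ = 235
Train = 1568 - 235 = 1333

Train: 1333, Test: 235


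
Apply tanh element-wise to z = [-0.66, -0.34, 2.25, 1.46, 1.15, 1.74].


tanh(-0.66) = -0.5784
tanh(-0.34) = -0.3275
tanh(2.25) = 0.978
tanh(1.46) = 0.8977
tanh(1.15) = 0.8178
tanh(1.74) = 0.9402
result = [-0.5784, -0.3275, 0.978, 0.8977, 0.8178, 0.9402]

[-0.5784, -0.3275, 0.978, 0.8977, 0.8178, 0.9402]


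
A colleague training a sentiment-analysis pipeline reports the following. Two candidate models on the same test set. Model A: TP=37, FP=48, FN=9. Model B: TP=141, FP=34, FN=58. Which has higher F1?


Model A: P=37/85=0.4353, R=37/46=0.8043, F1=2PR/(P+R)=2TP/(2TP+FP+FN)=74/131=0.5649
Model B: P=141/175=0.8057, R=141/199=0.7085, F1=2PR/(P+R)=2TP/(2TP+FP+FN)=282/374=0.754
0.5649 < 0.754 → Model B

Model B


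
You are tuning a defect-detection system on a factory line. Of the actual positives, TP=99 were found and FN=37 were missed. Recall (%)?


Recall = TP/(TP+FN)
= 99/(99+37)
= 99/136 = 72.79%

72.79%


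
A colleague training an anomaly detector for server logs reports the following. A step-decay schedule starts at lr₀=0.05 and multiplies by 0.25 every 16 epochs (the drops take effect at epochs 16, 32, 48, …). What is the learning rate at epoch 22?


n_drops = ⌊22/16⌋ = 1
lr = 0.05·0.25^1 = 0.05·0.25 = 0.0125

0.0125


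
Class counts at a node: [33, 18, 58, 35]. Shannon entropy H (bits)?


Probabilities: [33/144, 18/144, 58/144, 35/144] ≈ [0.2292, 0.125, 0.4028, 0.2431]
H = -((33/144)·log₂(33/144) + (18/144)·log₂(18/144) + (58/144)·log₂(58/144) + (35/144)·log₂(35/144))
  = 1.8865 bits

1.8865 bits


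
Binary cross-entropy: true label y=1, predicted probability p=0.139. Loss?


BCE = -[y·ln(p) + (1-y)·ln(1-p)]
= -1·ln(0.139) - 0
= -ln(0.139) = 1.9733

1.9733


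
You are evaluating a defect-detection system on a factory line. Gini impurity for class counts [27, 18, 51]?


Probabilities: [27/96, 18/96, 51/96] ≈ [0.2812, 0.1875, 0.5312]
Σpᵢ² = (729 + 324 + 2601)/96² = 3654/9216
Gini = 1 - Σpᵢ² = 1 - 3654/9216 = 0.6035

0.6035


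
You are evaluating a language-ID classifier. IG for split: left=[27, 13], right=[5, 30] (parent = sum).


Parent = [32, 43], H_parent = 0.9844
H_left = 0.9097 (n=40), H_right = 0.5917 (n=35)
H_children = (40/75)·0.9097 + (35/75)·0.5917 = 0.7613
IG = 0.9844 - 0.7613 = 0.2231

0.2231


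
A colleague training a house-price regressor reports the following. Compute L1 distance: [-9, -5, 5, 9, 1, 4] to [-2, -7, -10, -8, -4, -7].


d = |-9+ 2| + |-5+ 7| + |5+ 10| + |9+ 8| + |1+ 4| + |4+ 7|
  = 7 + 2 + 15 + 17 + 5 + 11
  = 57

57


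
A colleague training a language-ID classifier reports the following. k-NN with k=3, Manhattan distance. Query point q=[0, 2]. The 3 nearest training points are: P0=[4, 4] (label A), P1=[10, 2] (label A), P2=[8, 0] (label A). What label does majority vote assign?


d(q,P0) = 6  (label A)
d(q,P1) = 10  (label A)
d(q,P2) = 10  (label A)
Votes: A=3, B=0
Majority → A

A


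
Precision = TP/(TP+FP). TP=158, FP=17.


Precision = TP/(TP+FP)
= 158/(158+17)
= 158/175 = 90.29%

90.29%


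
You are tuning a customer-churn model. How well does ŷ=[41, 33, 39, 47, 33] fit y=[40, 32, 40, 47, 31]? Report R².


ȳ = 38
SS_res = Σ(y-ŷ)² = 7
SS_tot = Σ(y-ȳ)² = 174
R² = 1 - SS_res/SS_tot = 1 - 0.0402 = 0.9598

0.9598


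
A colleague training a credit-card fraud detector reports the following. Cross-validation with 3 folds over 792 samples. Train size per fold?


Fold size = 792/3 = 264
Training per fold = 792 - 264 = 528

528


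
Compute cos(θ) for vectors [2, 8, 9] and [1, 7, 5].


A·B = 2·1 + 8·7 + 9·5 = 103
‖A‖ = √149 = 12.2066, ‖B‖ = √75 = 8.6603
cos = 103/(√149·√75) = 103/√11175 = 0.9743

0.9743


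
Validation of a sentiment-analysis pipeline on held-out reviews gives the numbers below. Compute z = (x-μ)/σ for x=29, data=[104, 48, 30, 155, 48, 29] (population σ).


μ = 69, σ = 45.8694
z = (29 - 69)/45.8694 = -0.872

-0.872


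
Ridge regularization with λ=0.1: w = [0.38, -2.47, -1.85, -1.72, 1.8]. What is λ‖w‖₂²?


‖w‖₂² = (0.38)² + (-2.47)² + (-1.85)² + (-1.72)² + (1.8)²
     = 0.1444 + 6.1009 + 3.4225 + 2.9584 + 3.24
     = 15.8662
λ·‖w‖₂² = 0.1·15.8662 = 1.58662

1.58662


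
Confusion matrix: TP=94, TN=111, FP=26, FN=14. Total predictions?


Total = TP + TN + FP + FN
= 94 + 111 + 26 + 14
= 245
(Predicted positive: 120, predicted negative: 125)

245


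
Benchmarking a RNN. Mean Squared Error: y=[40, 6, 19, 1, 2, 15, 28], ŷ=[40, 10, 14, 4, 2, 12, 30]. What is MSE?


Squared errors: (40-40)²=0, (6-10)²=16, (19-14)²=25, (1-4)²=9, (2-2)²=0, (15-12)²=9, (28-30)²=4
Sum = 63
MSE = 63/7 = 9

9


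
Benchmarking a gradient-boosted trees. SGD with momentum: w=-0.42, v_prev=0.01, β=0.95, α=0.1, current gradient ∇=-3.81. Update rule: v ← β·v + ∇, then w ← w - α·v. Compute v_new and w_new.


v_new = 0.95·0.01 - 3.81 = 0.0095 - 3.81 = -3.8005
w_new = -0.42 - 0.1·-3.8005 = -0.42 + 0.38005 = -0.03995

v_new=-3.8005, w_new=-0.03995


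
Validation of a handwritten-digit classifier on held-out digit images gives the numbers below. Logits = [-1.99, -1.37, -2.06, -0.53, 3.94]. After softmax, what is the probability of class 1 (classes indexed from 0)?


Exponentials: e^-1.99=0.1367, e^-1.37=0.2541, e^-2.06=0.1275, e^-0.53=0.5886, e^3.94=51.4186
Sum = 52.5255
Softmax = [0.0026, 0.0048, 0.0024, 0.0112, 0.9789]
p[1] = 0.2541/52.5255 = 0.0048

0.0048


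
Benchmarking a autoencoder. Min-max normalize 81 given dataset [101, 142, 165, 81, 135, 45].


min=45, max=165
(81-45)/(165-45) = 36/120 = 0.3

0.3


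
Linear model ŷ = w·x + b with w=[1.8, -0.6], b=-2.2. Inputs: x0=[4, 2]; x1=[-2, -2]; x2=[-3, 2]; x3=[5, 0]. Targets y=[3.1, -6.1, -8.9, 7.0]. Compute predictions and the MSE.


ŷ0 = (1.8)·(4) + (-0.6)·(2) - 2.2 = 3.8
ŷ1 = (1.8)·(-2) + (-0.6)·(-2) - 2.2 = -4.6
ŷ2 = (1.8)·(-3) + (-0.6)·(2) - 2.2 = -8.8
ŷ3 = (1.8)·(5) + (-0.6)·(0) - 2.2 = 6.8
errors² = [0.49, 2.25, 0.01, 0.04]
MSE = 2.7900/4 = 0.6975

0.6975


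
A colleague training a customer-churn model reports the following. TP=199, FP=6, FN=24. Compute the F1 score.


Precision = 199/205 = 0.9707
Recall = 199/223 = 0.8924
F1 = 2·P·R/(P+R) = 2·TP/(2·TP+FP+FN) = 398/(398+6+24) = 398/428 = 0.9299

0.9299


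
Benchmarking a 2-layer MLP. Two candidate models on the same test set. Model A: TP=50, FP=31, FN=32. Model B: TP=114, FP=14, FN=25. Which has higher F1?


Model A: P=50/81=0.6173, R=50/82=0.6098, F1=2PR/(P+R)=2TP/(2TP+FP+FN)=100/163=0.6135
Model B: P=114/128=0.8906, R=114/139=0.8201, F1=2PR/(P+R)=2TP/(2TP+FP+FN)=228/267=0.8539
0.6135 < 0.8539 → Model B

Model B


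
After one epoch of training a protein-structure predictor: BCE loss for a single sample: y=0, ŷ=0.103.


BCE = -[y·ln(p) + (1-y)·ln(1-p)]
= -0 - 1·ln(1-0.103)
= -ln(0.897) = 0.1087

0.1087


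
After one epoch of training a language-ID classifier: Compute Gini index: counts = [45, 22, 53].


Probabilities: [45/120, 22/120, 53/120] ≈ [0.375, 0.1833, 0.4417]
Σpᵢ² = (2025 + 484 + 2809)/120² = 5318/14400
Gini = 1 - Σpᵢ² = 1 - 5318/14400 = 0.6307

0.6307


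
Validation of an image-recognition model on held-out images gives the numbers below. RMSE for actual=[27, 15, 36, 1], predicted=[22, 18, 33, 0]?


MSE = 44/4 = 11
RMSE = √(44/4) = 3.3166

3.3166


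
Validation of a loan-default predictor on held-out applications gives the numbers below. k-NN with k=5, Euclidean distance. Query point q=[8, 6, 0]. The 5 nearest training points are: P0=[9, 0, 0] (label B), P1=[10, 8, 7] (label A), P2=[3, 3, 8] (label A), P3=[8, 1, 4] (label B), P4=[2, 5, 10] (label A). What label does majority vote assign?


d(q,P0) = 6.0828  (label B)
d(q,P1) = 7.5498  (label A)
d(q,P2) = 9.8995  (label A)
d(q,P3) = 6.4031  (label B)
d(q,P4) = 11.7047  (label A)
Votes: A=3, B=2
Majority → A

A


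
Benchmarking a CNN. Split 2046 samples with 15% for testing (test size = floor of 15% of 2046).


Test = ⌊2046·15/100⌋ = 306
Train = 2046 - 306 = 1740

Train: 1740, Test: 306


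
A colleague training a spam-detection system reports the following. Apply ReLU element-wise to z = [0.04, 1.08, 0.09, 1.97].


ReLU(0.04) = max(0, 0.04) = 0.04
ReLU(1.08) = max(0, 1.08) = 1.08
ReLU(0.09) = max(0, 0.09) = 0.09
ReLU(1.97) = max(0, 1.97) = 1.97
result = [0.04, 1.08, 0.09, 1.97]

[0.04, 1.08, 0.09, 1.97]


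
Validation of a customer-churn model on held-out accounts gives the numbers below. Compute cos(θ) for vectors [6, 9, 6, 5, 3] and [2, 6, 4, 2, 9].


A·B = 6·2 + 9·6 + 6·4 + 5·2 + 3·9 = 127
‖A‖ = √187 = 13.6748, ‖B‖ = √141 = 11.8743
cos = 127/(√187·√141) = 127/√26367 = 0.7821

0.7821


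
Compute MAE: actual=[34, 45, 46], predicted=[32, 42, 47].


Absolute errors: |34-32|=2, |45-42|=3, |46-47|=1
Sum = 6
MAE = 6/3 = 2

2


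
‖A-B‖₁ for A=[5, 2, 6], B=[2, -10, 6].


d = |5-2| + |2+ 10| + |6-6|
  = 3 + 12 + 0
  = 15

15


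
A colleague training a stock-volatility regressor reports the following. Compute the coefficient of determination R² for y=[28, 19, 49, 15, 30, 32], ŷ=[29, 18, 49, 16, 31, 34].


ȳ = 28.8333
SS_res = Σ(y-ŷ)² = 8
SS_tot = Σ(y-ȳ)² = 706.83
R² = 1 - SS_res/SS_tot = 1 - 0.0113 = 0.9887

0.9887


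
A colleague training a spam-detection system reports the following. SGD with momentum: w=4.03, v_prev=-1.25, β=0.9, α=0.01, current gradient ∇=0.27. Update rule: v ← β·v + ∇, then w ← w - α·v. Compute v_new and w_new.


v_new = 0.9·-1.25 + 0.27 = -1.125 + 0.27 = -0.855
w_new = 4.03 - 0.01·-0.855 = 4.03 + 0.00855 = 4.03855

v_new=-0.855, w_new=4.03855


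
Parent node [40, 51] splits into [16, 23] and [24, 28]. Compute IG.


Parent = [40, 51], H_parent = 0.9894
H_left = 0.9766 (n=39), H_right = 0.9957 (n=52)
H_children = (39/91)·0.9766 + (52/91)·0.9957 = 0.9875
IG = 0.9894 - 0.9875 = 0.0019

0.0019


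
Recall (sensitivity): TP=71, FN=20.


Recall = TP/(TP+FN)
= 71/(71+20)
= 71/91 = 78.02%

78.02%


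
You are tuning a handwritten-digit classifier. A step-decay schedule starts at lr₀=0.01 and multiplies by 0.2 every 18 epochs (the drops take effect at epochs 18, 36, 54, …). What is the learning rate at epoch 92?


n_drops = ⌊92/18⌋ = 5
lr = 0.01·0.2^5 = 0.01·0.00032 = 0.0000032

0.0000032


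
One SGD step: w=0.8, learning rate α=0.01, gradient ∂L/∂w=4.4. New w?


w_new = w - α·∇
= 0.8 - 0.01·4.4
= 0.8 - 0.044
= 0.756

0.756


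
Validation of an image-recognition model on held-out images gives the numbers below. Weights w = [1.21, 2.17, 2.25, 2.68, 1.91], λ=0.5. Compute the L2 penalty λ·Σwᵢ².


‖w‖₂² = (1.21)² + (2.17)² + (2.25)² + (2.68)² + (1.91)²
     = 1.4641 + 4.7089 + 5.0625 + 7.1824 + 3.6481
     = 22.066
λ·‖w‖₂² = 0.5·22.066 = 11.033

11.033


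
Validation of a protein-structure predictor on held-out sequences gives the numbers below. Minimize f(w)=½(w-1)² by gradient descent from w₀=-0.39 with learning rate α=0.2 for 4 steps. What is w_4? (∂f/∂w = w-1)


step 1: grad = -0.39-1 = -1.39; w = -0.39 - 0.2·(-1.39) = -0.112
step 2: grad = -0.112-1 = -1.112; w = -0.112 - 0.2·(-1.112) = 0.1104
step 3: grad = 0.1104-1 = -0.8896; w = 0.1104 - 0.2·(-0.8896) = 0.28832
step 4: grad = 0.28832-1 = -0.71168; w = 0.28832 - 0.2·(-0.71168) = 0.430656

0.430656


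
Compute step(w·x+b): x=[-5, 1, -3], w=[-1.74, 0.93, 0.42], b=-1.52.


z = (-5)·(-1.74) + (1)·(0.93) + (-3)·(0.42) - 1.52
  = 6.85
step(z) = 1 (z≥0)

1


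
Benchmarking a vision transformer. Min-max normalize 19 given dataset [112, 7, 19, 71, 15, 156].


min=7, max=156
(19-7)/(156-7) = 12/149 = 0.0805

0.0805


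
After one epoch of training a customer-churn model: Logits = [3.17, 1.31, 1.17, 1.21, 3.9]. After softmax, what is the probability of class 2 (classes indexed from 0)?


Exponentials: e^3.17=23.8075, e^1.31=3.7062, e^1.17=3.222, e^1.21=3.3535, e^3.9=49.4024
Sum = 83.4916
Softmax = [0.2851, 0.0444, 0.0386, 0.0402, 0.5917]
p[2] = 3.222/83.4916 = 0.0386

0.0386


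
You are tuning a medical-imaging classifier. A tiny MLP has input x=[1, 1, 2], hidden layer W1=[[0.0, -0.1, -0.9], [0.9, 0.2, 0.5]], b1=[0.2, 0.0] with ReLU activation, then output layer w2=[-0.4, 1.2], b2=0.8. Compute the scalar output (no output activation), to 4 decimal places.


z1[0] = (0.0)·(1) + (-0.1)·(1) + (-0.9)·(2) + 0.2 = -1.7
z1[1] = (0.9)·(1) + (0.2)·(1) + (0.5)·(2) + 0.0 = 2.1
h = ReLU(z1) = [0.0, 2.1]
output = (-0.4)·(0.0) + (1.2)·(2.1) + 0.8 = 3.32

3.32


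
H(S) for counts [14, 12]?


Probabilities: [14/26, 12/26] ≈ [0.5385, 0.4615]
H = -((14/26)·log₂(14/26) + (12/26)·log₂(12/26))
  = 0.9957 bits

0.9957 bits


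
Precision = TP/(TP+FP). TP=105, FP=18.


Precision = TP/(TP+FP)
= 105/(105+18)
= 105/123 = 85.37%

85.37%


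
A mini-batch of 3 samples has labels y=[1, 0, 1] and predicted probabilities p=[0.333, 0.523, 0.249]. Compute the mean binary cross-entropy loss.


L[0] = -ln(0.333) = 1.0996
L[1] = -ln(1-0.523) = -ln(0.477) = 0.7402
L[2] = -ln(0.249) = 1.3903
mean = (1.0996 + 0.7402 + 1.3903)/3 = 1.0767

1.0767


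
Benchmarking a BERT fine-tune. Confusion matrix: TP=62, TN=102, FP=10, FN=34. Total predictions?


Total = TP + TN + FP + FN
= 62 + 102 + 10 + 34
= 208
(Predicted positive: 72, predicted negative: 136)

208


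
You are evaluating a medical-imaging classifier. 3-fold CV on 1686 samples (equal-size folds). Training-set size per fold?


Fold size = 1686/3 = 562
Training per fold = 1686 - 562 = 1124

1124


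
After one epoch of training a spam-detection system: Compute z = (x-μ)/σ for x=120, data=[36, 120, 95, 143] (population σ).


μ = 98.5, σ = 39.8779
z = (120 - 98.5)/39.8779 = 0.5391

0.5391


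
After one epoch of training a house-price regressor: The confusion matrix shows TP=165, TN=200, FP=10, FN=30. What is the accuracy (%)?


Accuracy = (TP+TN)/(TP+TN+FP+FN)
= (165+200)/(405)
= 365/405 = 90.12%

90.12%
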